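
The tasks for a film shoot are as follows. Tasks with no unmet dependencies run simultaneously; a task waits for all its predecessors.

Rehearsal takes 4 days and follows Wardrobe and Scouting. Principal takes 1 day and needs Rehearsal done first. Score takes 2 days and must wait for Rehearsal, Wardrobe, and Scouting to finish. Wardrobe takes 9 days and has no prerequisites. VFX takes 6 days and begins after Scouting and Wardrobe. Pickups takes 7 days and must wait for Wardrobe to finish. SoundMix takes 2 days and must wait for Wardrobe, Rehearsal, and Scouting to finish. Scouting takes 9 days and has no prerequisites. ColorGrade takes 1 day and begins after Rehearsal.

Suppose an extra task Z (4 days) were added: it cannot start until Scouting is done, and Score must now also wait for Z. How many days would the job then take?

16

Originally the job takes 16 days.
With Z inserted, Score now waits for max(Rehearsal, Wardrobe, Scouting, Z).
New critical path: Wardrobe→Pickups = 9+7 = 16 ⇒ 16 days.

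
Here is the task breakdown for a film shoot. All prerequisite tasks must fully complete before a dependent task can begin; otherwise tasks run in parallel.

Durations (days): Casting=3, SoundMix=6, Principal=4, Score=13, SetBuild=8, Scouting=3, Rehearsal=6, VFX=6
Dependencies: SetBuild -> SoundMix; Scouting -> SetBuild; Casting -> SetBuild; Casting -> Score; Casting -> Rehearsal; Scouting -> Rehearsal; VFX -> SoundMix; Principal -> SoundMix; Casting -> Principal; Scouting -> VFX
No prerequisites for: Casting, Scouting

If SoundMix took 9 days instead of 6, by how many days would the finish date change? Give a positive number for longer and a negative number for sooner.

3

As given, the longest chain is Casting→SetBuild→SoundMix = 3+8+6 = 17, so the finish is 17 days.
SoundMix lies on that path, so at 9 days the path becomes 20 days.
The critical path is still Casting→SetBuild→SoundMix; finish is now 20 days.
Change in finish: 20 − 17 = +3 days.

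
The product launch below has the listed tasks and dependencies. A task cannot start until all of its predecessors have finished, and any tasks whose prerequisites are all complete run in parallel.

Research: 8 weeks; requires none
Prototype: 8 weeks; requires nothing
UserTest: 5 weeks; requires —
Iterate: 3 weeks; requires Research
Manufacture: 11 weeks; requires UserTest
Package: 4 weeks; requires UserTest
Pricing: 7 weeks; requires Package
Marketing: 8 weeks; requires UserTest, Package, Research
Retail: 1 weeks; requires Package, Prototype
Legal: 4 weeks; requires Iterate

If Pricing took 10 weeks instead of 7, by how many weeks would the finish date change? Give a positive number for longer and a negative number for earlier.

2

As given, the longest chain is UserTest→Package→Marketing = 5+4+8 = 17, so the finish is 17 weeks.
The longest path through Pricing is only 16 weeks, so Pricing has float 1.
Now UserTest→Package→Pricing = 5+4+10 = 19 is longest, so the finish becomes 19 weeks.
Change in finish: 19 − 17 = +2 weeks.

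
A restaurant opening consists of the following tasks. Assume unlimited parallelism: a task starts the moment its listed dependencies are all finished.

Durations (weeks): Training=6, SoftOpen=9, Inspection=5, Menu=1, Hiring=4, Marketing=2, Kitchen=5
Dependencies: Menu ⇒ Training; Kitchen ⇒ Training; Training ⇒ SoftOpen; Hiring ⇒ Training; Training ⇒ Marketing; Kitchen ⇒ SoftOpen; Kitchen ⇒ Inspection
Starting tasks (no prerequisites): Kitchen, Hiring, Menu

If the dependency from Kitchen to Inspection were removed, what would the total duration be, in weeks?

20

Original critical path: Kitchen→Training→SoftOpen = 5+6+9 = 20 ⇒ 20 weeks.
Without Kitchen→Inspection, Inspection's earliest start moves from 5 to 0.
New critical path: Kitchen→Training→SoftOpen = 5+6+9 = 20 ⇒ 20 weeks.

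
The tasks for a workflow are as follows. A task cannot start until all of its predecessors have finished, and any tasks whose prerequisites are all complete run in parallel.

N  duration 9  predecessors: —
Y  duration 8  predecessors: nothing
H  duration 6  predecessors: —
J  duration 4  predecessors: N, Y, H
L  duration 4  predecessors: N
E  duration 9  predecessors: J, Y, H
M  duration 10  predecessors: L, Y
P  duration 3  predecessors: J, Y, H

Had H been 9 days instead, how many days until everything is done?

23

The binding path is N→L→M = 9+4+10 = 23; finish at 23 days.
The longest path through H is only 19 days, so H has float 4.
The critical path is still N→L→M; finish is now 23 days.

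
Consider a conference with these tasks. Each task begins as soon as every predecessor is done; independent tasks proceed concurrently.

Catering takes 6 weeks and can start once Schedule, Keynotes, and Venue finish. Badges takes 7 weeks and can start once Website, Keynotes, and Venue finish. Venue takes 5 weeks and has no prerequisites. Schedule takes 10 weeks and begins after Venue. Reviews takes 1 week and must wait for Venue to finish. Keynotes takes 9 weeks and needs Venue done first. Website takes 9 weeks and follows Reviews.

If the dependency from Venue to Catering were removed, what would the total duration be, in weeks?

22

Original critical path: Venue→Reviews→Website→Badges = 5+1+9+7 = 22 ⇒ 22 weeks.
Dropping Venue→Catering doesn't change Catering's earliest start (15); another predecessor still binds.
New critical path: Venue→Reviews→Website→Badges = 5+1+9+7 = 22 ⇒ 22 weeks.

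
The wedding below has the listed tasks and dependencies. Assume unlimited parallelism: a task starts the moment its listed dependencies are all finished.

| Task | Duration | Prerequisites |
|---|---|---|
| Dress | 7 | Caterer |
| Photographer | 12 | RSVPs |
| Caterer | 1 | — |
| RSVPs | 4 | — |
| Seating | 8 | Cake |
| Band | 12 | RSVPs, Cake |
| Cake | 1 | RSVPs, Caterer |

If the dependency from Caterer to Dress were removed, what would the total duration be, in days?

Original critical path: RSVPs→Cake→Band = 4+1+12 = 17 ⇒ 17 days.
Without Caterer→Dress, Dress's earliest start moves from 1 to 0.
The longest chain is now RSVPs→Cake→Band = 4+1+12 = 17, so the schedule takes 17 days.

17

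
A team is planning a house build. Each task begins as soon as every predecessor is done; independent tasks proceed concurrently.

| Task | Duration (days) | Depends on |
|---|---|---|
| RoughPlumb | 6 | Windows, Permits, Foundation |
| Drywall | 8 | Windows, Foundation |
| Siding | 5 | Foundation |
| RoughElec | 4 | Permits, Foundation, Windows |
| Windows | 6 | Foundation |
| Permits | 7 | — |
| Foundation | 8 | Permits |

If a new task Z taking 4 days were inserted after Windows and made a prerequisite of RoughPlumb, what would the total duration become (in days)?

31

Originally the job takes 29 days.
With Z inserted, RoughPlumb now waits for max(Windows, Permits, Foundation, Z).
New critical path: Permits→Foundation→Windows→Z→RoughPlumb = 7+8+6+4+6 = 31 ⇒ 31 days.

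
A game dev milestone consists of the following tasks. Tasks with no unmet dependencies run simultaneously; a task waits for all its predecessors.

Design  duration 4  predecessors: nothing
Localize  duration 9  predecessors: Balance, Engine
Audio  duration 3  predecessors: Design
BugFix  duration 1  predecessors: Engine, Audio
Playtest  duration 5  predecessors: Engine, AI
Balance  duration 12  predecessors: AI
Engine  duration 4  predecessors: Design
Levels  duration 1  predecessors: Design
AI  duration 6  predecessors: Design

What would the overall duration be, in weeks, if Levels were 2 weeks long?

31

Critical path before the change: Design→AI→Balance→Localize = 4+6+12+9 = 31 giving 31 weeks.
Levels is off the critical path — its longest chain is 5 weeks, giving 26 of slack.
That remains the longest chain; total 31 weeks.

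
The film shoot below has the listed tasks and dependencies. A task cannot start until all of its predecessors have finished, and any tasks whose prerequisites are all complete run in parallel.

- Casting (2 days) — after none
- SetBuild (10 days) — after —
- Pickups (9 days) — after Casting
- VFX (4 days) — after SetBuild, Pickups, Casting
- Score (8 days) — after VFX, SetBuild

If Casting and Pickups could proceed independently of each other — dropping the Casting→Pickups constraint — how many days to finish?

22

Before: longest chain Casting→Pickups→VFX→Score = 2+9+4+8 = 23, finish 23.
Without Casting→Pickups, Pickups's earliest start moves from 2 to 0.
After: SetBuild→VFX→Score = 10+4+8 = 22 → 22 days.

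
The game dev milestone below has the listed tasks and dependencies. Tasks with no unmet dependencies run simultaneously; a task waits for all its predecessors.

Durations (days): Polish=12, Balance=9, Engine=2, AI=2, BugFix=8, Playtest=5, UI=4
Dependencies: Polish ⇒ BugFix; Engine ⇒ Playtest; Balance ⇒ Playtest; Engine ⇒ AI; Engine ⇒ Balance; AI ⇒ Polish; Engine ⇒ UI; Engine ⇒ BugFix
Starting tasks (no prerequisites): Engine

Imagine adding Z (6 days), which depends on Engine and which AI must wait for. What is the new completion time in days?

Originally the job takes 24 days.
With Z inserted, AI now waits for max(Engine, Z).
New critical path: Engine→Z→AI→Polish→BugFix = 2+6+2+12+8 = 30 ⇒ 30 days.

30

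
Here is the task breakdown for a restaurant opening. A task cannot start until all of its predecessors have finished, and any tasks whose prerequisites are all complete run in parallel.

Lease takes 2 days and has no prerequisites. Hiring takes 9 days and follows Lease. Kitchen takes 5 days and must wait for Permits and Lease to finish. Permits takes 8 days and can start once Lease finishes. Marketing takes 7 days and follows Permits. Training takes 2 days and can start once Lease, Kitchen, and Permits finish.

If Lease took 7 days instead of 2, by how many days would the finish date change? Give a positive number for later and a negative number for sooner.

Baseline: Lease→Permits→Kitchen→Training = 2+8+5+2 = 17 → 17 days.
Since Lease is critical, the +5 change carries straight to that chain (now 22 days).
No other chain overtakes it, so the finish is 22 days.
Change in finish: 22 − 17 = +5 days.

5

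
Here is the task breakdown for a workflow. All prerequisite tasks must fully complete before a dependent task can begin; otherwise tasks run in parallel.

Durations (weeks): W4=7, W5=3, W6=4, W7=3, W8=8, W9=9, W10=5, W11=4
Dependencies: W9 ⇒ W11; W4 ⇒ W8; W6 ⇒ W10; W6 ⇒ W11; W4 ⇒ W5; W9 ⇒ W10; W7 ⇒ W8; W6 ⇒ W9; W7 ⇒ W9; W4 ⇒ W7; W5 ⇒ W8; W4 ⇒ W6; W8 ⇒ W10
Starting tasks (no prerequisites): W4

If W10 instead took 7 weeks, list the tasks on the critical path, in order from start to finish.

W4, W6, W9, W10

Baseline: W4→W6→W9→W10 = 7+4+9+5 = 25 → 25 weeks.
W10 lies on that path, so at 7 weeks the path becomes 27 weeks.
That remains the longest chain; total 27 weeks.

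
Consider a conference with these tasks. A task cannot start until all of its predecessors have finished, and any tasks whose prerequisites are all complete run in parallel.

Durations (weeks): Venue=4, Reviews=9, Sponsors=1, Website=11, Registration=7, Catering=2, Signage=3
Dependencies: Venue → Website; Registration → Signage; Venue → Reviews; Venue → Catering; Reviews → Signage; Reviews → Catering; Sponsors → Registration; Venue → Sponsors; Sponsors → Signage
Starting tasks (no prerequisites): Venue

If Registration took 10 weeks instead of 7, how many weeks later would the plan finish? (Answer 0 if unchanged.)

The binding path is Venue→Reviews→Signage = 4+9+3 = 16; finish at 16 weeks.
Registration has 1 week of float (longest path through it is 15).
New critical path: Venue→Sponsors→Registration→Signage = 4+1+10+3 = 18 ⇒ 18 weeks.
Change in finish: 18 − 16 = +2 weeks.

2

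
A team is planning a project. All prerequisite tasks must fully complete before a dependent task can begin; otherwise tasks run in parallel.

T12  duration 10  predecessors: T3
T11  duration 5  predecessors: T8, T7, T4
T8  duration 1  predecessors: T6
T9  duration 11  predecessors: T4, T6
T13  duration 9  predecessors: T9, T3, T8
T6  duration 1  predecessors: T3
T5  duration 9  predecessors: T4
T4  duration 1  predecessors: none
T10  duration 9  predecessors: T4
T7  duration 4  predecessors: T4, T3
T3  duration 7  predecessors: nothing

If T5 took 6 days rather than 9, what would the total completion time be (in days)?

28

The binding path is T3→T6→T9→T13 = 7+1+11+9 = 28; finish at 28 days.
T5 has 18 days of float (longest path through it is 10).
The critical path is still T3→T6→T9→T13; finish is now 28 days.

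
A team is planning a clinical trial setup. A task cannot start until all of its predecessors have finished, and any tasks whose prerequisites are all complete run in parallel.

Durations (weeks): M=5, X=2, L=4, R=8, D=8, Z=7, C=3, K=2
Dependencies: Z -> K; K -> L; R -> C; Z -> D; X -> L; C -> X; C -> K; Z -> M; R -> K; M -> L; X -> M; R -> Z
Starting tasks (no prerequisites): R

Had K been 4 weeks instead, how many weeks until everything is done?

Critical path before the change: R→Z→M→L = 8+7+5+4 = 24 giving 24 weeks.
K is off the critical path — its longest chain is 21 weeks, giving 3 of slack.
The critical path is still R→Z→M→L; finish is now 24 weeks.

24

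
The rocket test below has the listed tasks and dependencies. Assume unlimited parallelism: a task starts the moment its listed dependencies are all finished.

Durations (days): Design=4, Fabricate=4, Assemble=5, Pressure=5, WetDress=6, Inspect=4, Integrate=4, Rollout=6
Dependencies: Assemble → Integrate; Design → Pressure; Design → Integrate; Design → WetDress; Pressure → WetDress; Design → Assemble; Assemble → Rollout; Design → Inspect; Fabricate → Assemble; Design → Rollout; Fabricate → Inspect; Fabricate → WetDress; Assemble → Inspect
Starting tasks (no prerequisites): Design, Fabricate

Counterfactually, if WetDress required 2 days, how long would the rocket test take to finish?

15

As given, the longest chain is Design→Pressure→WetDress = 4+5+6 = 15, so the finish is 15 days.
WetDress is on the critical path; changing it to 2 makes that path 11 days.
The binding chain switches to Design→Assemble→Rollout = 4+5+6 = 15; finish 15 days.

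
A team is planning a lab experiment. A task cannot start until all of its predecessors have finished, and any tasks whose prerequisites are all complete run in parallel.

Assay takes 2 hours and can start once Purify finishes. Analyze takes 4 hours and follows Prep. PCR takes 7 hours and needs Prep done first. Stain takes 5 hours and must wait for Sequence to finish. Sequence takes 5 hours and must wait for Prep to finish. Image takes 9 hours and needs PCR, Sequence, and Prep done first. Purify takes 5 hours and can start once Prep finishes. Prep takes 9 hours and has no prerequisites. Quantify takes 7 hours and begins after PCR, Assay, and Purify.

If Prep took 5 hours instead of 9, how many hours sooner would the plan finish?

4

Critical path before the change: Prep→PCR→Image = 9+7+9 = 25 giving 25 hours.
Prep is on the critical path; changing it to 5 makes that path 21 hours.
No other chain overtakes it, so the finish is 21 hours.
Change in finish: 21 − 25 = -4 hours.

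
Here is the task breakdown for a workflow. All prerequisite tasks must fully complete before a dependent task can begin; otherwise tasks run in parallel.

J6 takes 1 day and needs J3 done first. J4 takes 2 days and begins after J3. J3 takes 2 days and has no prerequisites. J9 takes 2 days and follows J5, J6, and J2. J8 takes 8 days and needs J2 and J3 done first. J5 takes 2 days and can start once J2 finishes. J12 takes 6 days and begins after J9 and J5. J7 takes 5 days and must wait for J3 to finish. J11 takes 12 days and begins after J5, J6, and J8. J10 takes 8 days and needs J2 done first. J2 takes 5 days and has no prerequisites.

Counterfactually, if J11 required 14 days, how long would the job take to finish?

Actual critical path: J2→J8→J11 = 5+8+12 = 25 ⇒ 25 days.
Since J11 is critical, the +2 change carries straight to that chain (now 27 days).
The critical path is still J2→J8→J11; finish is now 27 days.

27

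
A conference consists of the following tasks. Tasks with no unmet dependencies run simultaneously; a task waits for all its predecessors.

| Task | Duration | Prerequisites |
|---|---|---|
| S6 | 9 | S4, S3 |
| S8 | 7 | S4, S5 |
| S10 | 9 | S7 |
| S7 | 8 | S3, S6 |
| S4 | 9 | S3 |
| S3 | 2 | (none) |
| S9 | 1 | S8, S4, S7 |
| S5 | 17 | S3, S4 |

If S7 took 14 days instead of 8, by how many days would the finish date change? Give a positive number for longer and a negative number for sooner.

The binding path is S3→S4→S6→S7→S10 = 2+9+9+8+9 = 37; finish at 37 days.
Since S7 is critical, the +6 change carries straight to that chain (now 43 days).
The critical path is still S3→S4→S6→S7→S10; finish is now 43 days.
Change in finish: 43 − 37 = +6 days.

6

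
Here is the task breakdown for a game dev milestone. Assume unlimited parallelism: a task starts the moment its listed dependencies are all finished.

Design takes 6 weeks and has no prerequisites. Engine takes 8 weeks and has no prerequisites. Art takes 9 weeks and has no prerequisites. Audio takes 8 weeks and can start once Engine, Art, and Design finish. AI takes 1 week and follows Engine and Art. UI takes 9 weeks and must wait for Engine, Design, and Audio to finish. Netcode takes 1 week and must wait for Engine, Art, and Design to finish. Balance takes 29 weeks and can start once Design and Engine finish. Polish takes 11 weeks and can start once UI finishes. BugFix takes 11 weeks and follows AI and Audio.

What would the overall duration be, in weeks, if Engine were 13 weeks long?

42

Baseline: Engine→Balance = 8+29 = 37 → 37 weeks.
Engine is on the critical path; changing it to 13 makes that path 42 weeks.
That remains the longest chain; total 42 weeks.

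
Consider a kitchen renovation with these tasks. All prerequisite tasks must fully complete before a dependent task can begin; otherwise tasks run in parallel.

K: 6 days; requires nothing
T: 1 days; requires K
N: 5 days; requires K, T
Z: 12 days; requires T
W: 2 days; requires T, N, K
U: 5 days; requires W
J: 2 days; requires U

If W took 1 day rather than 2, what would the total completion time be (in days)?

20

Critical path before the change: K→T→N→W→U→J = 6+1+5+2+5+2 = 21 giving 21 days.
Since W is critical, the -1 change carries straight to that chain (now 20 days).
The critical path is still K→T→N→W→U→J; finish is now 20 days.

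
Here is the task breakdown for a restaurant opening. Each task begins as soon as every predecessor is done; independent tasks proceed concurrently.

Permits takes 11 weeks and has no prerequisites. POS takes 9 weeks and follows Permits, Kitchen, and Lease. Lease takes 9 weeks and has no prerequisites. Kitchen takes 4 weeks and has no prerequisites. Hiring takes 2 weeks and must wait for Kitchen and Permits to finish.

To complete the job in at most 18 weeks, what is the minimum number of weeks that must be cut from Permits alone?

2

Current finish: 20 weeks; target: 18.
Permits is on every critical path, so each week cut from Permits cuts the finish by one (this holds down to a finish of 18).
Need 20 − 18 = 2 weeks off Permits → Permits becomes 9 weeks, finish becomes 18.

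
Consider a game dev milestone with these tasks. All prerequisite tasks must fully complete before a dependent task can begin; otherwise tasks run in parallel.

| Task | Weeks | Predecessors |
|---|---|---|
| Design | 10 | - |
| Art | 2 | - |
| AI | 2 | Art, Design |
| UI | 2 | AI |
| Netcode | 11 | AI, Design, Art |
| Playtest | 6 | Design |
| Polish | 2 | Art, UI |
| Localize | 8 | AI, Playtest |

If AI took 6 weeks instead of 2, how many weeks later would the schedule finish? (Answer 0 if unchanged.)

Actual critical path: Design→Playtest→Localize = 10+6+8 = 24 ⇒ 24 weeks.
AI has 1 week of float (longest path through it is 23).
The binding chain switches to Design→AI→Netcode = 10+6+11 = 27; finish 27 weeks.
Change in finish: 27 − 24 = +3 weeks.

3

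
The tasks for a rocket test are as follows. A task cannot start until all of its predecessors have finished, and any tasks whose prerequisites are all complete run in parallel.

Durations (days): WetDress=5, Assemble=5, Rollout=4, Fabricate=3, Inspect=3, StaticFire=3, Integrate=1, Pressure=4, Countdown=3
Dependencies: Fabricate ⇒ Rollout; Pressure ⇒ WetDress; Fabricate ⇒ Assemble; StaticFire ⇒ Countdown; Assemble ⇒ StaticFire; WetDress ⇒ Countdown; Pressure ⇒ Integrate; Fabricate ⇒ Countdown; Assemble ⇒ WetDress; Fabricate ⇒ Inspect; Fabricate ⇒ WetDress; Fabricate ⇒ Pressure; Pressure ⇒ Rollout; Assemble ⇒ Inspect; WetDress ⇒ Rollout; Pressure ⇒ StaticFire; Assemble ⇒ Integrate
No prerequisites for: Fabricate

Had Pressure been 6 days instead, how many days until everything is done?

18

Baseline: Fabricate→Assemble→WetDress→Rollout = 3+5+5+4 = 17 → 17 days.
Pressure is off the critical path — its longest chain is 16 days, giving 1 of slack.
Now Fabricate→Pressure→WetDress→Rollout = 3+6+5+4 = 18 is longest, so the finish becomes 18 days.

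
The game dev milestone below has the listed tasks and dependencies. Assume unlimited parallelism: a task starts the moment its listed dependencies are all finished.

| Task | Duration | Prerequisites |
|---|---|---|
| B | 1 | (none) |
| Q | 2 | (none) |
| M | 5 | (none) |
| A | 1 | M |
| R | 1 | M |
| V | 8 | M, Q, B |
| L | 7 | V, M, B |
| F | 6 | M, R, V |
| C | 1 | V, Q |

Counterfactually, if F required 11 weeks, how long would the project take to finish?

24

The binding path is M→V→L = 5+8+7 = 20; finish at 20 weeks.
F is off the critical path — its longest chain is 19 weeks, giving 1 of slack.
New critical path: M→V→F = 5+8+11 = 24 ⇒ 24 weeks.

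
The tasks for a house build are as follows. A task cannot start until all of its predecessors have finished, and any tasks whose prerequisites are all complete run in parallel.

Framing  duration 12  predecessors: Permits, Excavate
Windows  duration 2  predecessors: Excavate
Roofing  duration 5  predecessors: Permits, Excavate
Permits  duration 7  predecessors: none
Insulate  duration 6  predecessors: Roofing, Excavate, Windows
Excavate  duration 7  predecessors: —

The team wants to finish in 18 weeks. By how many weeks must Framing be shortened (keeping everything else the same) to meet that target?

1

Current finish: 19 weeks; target: 18.
Framing is on every critical path, so each week cut from Framing cuts the finish by one (this holds down to a finish of 18).
Need 19 − 18 = 1 week off Framing → Framing becomes 11 weeks, finish becomes 18.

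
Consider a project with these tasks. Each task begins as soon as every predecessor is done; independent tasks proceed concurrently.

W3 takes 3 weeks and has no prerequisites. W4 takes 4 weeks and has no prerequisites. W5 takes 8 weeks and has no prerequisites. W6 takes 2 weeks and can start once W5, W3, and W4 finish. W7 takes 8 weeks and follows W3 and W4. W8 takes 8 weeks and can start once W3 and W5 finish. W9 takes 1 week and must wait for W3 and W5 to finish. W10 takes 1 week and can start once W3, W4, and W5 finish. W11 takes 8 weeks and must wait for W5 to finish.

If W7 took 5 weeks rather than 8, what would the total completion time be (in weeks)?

16

The binding path is W5→W8 = 8+8 = 16; finish at 16 weeks.
The longest path through W7 is only 12 weeks, so W7 has float 4.
That remains the longest chain; total 16 weeks.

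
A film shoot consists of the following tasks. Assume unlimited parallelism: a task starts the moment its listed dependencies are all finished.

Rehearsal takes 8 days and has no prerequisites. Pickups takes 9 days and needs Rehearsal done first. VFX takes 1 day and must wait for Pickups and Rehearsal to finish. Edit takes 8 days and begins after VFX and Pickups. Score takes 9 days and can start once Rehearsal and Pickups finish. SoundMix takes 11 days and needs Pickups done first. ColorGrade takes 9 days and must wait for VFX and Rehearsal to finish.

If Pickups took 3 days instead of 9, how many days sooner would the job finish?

The binding path is Rehearsal→Pickups→SoundMix = 8+9+11 = 28; finish at 28 days.
Pickups lies on that path, so at 3 days the path becomes 22 days.
No other chain overtakes it, so the finish is 22 days.
Change in finish: 22 − 28 = -6 days.

6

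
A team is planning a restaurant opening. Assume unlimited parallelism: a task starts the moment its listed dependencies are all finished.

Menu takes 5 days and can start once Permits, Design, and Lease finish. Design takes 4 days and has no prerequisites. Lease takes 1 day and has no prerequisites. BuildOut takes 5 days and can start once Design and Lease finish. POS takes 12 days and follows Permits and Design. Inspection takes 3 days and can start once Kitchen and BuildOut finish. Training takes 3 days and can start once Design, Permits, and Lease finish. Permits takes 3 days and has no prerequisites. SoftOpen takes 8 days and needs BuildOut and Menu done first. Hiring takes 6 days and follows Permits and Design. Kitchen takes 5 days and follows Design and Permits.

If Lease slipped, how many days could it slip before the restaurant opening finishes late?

3

The longest chain is Design→BuildOut→SoftOpen = 4+5+8 = 17; overall finish 17 days.
Lease finishes as early as 1 and must finish by 4.
Slack of Lease = 3 − 0 = 3 days.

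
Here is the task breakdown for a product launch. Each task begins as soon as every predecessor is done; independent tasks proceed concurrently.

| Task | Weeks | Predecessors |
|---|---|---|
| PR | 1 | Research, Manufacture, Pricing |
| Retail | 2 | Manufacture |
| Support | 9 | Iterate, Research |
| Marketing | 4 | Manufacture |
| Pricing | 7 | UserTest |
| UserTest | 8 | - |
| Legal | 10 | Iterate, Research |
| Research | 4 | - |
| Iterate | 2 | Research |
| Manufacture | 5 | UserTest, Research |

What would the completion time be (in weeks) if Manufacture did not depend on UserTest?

With the dependency in place, UserTest→Manufacture→Marketing = 8+5+4 = 17 sets the finish at 17 weeks.
Without UserTest→Manufacture, Manufacture's earliest start moves from 8 to 4.
New critical path: Research→Iterate→Legal = 4+2+10 = 16 ⇒ 16 weeks.

16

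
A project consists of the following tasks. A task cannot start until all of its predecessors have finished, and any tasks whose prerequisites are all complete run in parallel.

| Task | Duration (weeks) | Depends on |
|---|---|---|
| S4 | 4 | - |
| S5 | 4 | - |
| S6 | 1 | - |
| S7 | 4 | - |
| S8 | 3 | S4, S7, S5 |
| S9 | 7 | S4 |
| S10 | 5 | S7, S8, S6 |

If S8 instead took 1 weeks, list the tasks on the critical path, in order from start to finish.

S4, S9

Baseline: S4→S8→S10 = 4+3+5 = 12 → 12 weeks.
S8 is on the critical path; changing it to 1 makes that path 10 weeks.
The binding chain switches to S4→S9 = 4+7 = 11; finish 11 weeks.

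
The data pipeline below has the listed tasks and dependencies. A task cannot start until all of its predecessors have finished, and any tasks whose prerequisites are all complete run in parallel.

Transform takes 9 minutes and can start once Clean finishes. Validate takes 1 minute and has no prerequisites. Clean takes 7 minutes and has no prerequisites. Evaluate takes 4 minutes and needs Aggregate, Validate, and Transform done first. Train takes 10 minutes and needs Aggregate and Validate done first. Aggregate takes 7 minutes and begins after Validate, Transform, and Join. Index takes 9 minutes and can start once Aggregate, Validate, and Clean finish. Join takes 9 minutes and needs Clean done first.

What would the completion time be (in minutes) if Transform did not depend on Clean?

33

Before: longest chain Clean→Join→Aggregate→Train = 7+9+7+10 = 33, finish 33.
Without Clean→Transform, Transform's earliest start moves from 7 to 0.
After: Clean→Join→Aggregate→Train = 7+9+7+10 = 33 → 33 minutes.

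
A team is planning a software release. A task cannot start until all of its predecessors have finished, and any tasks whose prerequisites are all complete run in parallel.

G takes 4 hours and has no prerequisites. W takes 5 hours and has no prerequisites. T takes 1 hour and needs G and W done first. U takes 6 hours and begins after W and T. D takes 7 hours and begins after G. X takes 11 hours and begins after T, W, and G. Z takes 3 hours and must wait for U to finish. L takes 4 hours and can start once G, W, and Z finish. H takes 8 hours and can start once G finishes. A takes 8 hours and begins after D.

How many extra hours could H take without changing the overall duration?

7

Critical path: G→D→A = 4+7+8 = 19, so the finish is 19 hours.
H finishes as early as 12 and must finish by 19.
So H can slip 19 − 12 = 7 hours.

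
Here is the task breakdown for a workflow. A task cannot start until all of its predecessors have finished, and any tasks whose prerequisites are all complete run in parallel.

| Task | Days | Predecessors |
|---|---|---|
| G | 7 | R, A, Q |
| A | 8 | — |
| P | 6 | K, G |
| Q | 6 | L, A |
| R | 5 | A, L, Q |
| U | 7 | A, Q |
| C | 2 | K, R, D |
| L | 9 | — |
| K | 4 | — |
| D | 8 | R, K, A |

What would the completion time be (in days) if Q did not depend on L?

With the dependency in place, L→Q→R→G→P = 9+6+5+7+6 = 33 sets the finish at 33 days.
Without L→Q, Q's earliest start moves from 9 to 8.
The longest chain is now A→Q→R→G→P = 8+6+5+7+6 = 32, so the schedule takes 32 days.

32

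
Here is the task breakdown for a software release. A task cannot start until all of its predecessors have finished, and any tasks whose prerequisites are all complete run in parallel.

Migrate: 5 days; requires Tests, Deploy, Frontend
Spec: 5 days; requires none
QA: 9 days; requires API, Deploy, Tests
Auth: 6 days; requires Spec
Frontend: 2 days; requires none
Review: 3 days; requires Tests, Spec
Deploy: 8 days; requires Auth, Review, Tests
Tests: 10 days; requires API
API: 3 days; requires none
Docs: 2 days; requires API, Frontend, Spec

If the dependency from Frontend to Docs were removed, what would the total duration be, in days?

With the dependency in place, API→Tests→Review→Deploy→QA = 3+10+3+8+9 = 33 sets the finish at 33 days.
Dropping Frontend→Docs doesn't change Docs's earliest start (5); another predecessor still binds.
The longest chain is now API→Tests→Review→Deploy→QA = 3+10+3+8+9 = 33, so the plan takes 33 days.

33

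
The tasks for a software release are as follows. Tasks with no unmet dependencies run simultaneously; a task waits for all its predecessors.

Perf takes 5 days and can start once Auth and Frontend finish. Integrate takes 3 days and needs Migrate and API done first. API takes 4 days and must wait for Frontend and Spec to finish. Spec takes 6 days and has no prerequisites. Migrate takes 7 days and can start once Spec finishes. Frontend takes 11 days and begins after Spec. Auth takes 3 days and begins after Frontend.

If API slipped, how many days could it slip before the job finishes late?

1

Critical path: Spec→Frontend→Auth→Perf = 6+11+3+5 = 25, so the finish is 25 days.
API finishes as early as 21 and must finish by 22.
Slack of API = 18 − 17 = 1 day.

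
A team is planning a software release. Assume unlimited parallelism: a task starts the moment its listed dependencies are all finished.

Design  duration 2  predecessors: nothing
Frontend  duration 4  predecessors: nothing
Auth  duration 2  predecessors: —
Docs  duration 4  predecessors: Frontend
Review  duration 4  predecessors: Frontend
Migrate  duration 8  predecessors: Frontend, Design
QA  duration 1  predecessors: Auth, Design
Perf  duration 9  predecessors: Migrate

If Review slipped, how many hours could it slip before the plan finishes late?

Critical path: Frontend→Migrate→Perf = 4+8+9 = 21, so the finish is 21 hours.
Longest path through Review: 8 hours (earliest finish 8, latest finish 21).
Float = 21 − 8 = 13.

13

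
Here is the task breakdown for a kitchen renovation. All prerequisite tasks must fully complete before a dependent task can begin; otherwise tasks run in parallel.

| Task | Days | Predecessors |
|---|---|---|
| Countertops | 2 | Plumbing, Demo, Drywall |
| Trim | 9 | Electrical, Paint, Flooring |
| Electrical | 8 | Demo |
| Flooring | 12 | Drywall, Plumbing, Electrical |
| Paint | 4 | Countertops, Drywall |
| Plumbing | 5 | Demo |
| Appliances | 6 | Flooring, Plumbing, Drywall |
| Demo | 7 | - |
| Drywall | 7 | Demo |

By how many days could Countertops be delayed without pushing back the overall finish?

7

Critical path: Demo→Electrical→Flooring→Trim = 7+8+12+9 = 36, so the finish is 36 days.
Longest path through Countertops: 29 days (earliest finish 16, latest finish 23).
So Countertops can slip 23 − 16 = 7 days.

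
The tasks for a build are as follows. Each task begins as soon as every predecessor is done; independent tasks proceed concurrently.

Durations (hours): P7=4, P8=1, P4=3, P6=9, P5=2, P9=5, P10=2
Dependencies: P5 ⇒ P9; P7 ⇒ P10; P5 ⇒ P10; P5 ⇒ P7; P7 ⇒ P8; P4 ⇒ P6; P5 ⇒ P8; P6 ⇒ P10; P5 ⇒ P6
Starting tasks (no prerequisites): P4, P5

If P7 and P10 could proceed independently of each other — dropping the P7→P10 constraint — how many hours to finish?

Original critical path: P4→P6→P10 = 3+9+2 = 14 ⇒ 14 hours.
Dropping P7→P10 doesn't change P10's earliest start (12); another predecessor still binds.
The longest chain is now P4→P6→P10 = 3+9+2 = 14, so the job takes 14 hours.

14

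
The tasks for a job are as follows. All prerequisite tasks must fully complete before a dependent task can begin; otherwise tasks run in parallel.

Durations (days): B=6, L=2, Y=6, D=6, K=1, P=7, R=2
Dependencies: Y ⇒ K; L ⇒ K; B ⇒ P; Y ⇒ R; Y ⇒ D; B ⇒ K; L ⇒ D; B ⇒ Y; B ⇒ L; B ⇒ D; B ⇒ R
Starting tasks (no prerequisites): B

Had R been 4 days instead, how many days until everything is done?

18

Actual critical path: B→Y→D = 6+6+6 = 18 ⇒ 18 days.
The longest path through R is only 14 days, so R has float 4.
That remains the longest chain; total 18 days.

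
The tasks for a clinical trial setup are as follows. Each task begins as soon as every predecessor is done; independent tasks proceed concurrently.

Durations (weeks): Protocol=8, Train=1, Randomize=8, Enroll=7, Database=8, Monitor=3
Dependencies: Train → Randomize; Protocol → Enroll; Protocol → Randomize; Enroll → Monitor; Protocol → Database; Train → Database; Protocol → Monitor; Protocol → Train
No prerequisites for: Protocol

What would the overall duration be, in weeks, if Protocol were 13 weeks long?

Critical path before the change: Protocol→Enroll→Monitor = 8+7+3 = 18 giving 18 weeks.
Protocol lies on that path, so at 13 weeks the path becomes 23 weeks.
That remains the longest chain; total 23 weeks.

23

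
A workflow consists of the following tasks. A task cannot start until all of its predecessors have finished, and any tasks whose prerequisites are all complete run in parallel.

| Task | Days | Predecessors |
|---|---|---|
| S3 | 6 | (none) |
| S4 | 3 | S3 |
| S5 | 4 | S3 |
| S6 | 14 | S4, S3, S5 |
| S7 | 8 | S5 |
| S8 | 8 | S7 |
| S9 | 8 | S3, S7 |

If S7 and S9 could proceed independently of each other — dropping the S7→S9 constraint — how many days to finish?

Before: longest chain S3→S5→S7→S8 = 6+4+8+8 = 26, finish 26.
Without S7→S9, S9's earliest start moves from 18 to 6.
New critical path: S3→S5→S7→S8 = 6+4+8+8 = 26 ⇒ 26 days.

26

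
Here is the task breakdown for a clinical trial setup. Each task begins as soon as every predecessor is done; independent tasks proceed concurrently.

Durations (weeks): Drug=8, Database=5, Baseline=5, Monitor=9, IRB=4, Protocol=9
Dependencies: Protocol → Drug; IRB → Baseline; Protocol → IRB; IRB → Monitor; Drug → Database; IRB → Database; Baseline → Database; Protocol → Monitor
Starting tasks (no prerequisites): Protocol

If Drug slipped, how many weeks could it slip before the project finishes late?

1

Protocol→IRB→Baseline→Database = 9+4+5+5 = 23 sets the makespan at 23 weeks.
Drug finishes as early as 17 and must finish by 18.
Float = 23 − 22 = 1.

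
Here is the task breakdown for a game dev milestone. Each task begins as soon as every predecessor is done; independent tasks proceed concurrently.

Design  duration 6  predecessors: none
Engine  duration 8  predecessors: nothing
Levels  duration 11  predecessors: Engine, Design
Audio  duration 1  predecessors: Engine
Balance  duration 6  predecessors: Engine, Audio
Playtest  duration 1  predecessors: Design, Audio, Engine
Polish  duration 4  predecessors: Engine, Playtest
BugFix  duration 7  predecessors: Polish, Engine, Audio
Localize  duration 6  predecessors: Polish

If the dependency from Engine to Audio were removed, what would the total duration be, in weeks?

With the dependency in place, Engine→Audio→Playtest→Polish→BugFix = 8+1+1+4+7 = 21 sets the finish at 21 weeks.
Without Engine→Audio, Audio's earliest start moves from 8 to 0.
New critical path: Engine→Playtest→Polish→BugFix = 8+1+4+7 = 20 ⇒ 20 weeks.

20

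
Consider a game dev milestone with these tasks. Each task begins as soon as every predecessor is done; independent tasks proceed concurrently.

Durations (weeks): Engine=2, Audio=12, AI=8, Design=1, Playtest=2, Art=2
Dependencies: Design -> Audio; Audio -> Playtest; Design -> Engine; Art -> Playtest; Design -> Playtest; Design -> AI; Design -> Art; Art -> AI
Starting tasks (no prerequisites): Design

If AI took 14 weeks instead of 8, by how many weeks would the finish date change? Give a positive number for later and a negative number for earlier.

2

As given, the longest chain is Design→Audio→Playtest = 1+12+2 = 15, so the finish is 15 weeks.
The longest path through AI is only 11 weeks, so AI has float 4.
New critical path: Design→Art→AI = 1+2+14 = 17 ⇒ 17 weeks.
Change in finish: 17 − 15 = +2 weeks.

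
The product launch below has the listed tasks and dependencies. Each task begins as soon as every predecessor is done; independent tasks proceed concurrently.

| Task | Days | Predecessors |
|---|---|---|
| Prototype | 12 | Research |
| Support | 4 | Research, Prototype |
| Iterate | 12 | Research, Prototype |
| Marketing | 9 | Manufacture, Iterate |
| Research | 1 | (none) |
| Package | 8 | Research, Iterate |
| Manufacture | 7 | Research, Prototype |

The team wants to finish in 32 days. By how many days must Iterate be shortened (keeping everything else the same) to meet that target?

Current finish: 34 days; target: 32.
Iterate is on every critical path, so each day cut from Iterate cuts the finish by one (this holds down to a finish of 29).
Need 34 − 32 = 2 days off Iterate → Iterate becomes 10 days, finish becomes 32.

2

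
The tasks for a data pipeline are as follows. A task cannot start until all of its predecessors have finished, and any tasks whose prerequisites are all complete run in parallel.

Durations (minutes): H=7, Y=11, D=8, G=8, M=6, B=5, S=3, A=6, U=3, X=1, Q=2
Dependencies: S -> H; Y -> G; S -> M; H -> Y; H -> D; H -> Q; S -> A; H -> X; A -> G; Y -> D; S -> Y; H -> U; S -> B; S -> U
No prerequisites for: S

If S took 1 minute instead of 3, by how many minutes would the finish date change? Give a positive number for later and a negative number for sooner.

-2

Actual critical path: S→H→Y→D = 3+7+11+8 = 29 ⇒ 29 minutes.
S is on the critical path; changing it to 1 makes that path 27 minutes.
That remains the longest chain; total 27 minutes.
Change in finish: 27 − 29 = -2 minutes.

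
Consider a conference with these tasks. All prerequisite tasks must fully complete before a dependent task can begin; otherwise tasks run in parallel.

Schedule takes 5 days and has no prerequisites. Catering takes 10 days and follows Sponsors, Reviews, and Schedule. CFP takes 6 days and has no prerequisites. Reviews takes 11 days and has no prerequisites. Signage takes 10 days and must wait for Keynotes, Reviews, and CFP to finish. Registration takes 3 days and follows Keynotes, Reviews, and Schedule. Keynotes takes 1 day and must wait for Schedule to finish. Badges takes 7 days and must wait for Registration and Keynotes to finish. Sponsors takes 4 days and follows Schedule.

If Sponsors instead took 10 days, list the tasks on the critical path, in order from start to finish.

Schedule, Sponsors, Catering

Critical path before the change: Reviews→Registration→Badges = 11+3+7 = 21 giving 21 days.
Sponsors is off the critical path — its longest chain is 19 days, giving 2 of slack.
New critical path: Schedule→Sponsors→Catering = 5+10+10 = 25 ⇒ 25 days.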